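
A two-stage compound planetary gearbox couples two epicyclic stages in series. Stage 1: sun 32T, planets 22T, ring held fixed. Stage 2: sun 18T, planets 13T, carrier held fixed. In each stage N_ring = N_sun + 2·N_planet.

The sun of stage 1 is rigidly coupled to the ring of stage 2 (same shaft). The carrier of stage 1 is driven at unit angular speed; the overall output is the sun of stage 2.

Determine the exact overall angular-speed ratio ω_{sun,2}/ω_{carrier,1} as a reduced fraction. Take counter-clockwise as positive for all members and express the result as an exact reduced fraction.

Stage 1: N_ring = 32 + 2·22 = 76
Stage 1: 32(ω_s−ω_c) = −76(ω_r−ω_c),  ω_r=0, ω_c=1
Stage 1: ω_s = 1 − (76/32)(0−1) = 27/8
  ⇒ ω_s¹/ω_c¹ = 27/8
Stage 2: N_ring = 18 + 2·13 = 44
Stage 2: 18(ω_s−ω_c) = −44(ω_r−ω_c),  ω_c=0, ω_r=1
Stage 2: ω_s = 0 − (44/18)(1−0) = -22/9
  ⇒ ω_s²/ω_r² = -22/9
Coupling ω_r² = ω_s¹ ⇒ overall = 27/8 × -22/9 = -33/4

-33/4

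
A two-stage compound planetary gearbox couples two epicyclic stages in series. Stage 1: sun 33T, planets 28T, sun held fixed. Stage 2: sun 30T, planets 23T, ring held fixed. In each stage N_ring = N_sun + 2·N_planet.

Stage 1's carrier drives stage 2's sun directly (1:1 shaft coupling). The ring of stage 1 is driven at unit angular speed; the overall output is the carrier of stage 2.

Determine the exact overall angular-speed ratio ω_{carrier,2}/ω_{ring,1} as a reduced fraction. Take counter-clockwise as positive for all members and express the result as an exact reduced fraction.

1335/6466

Stage 1: N_ring = 33 + 2·28 = 89
Stage 1: 33(ω_s−ω_c) = −89(ω_r−ω_c),  ω_s=0, ω_r=1
Stage 1: 33(0−ω_c) = −89(1−ω_c)  ⇒  122ω_c = 89  ⇒  ω_c = 89/122
  ⇒ ω_c¹/ω_r¹ = 89/122
Stage 2: N_ring = 30 + 2·23 = 76
Stage 2: 30(ω_s−ω_c) = −76(ω_r−ω_c),  ω_r=0, ω_s=1
Stage 2: 30(1−ω_c) = −76(0−ω_c)  ⇒  106ω_c = 30  ⇒  ω_c = 15/53
  ⇒ ω_c²/ω_s² = 15/53
Coupling ω_s² = ω_c¹ ⇒ overall = 89/122 × 15/53 = 1335/6466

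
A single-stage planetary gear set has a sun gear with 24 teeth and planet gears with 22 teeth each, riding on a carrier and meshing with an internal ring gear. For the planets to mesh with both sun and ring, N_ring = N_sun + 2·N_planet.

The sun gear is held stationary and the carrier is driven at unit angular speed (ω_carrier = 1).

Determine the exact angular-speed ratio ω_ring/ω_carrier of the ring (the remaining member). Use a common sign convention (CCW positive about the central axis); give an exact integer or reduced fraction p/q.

N_ring = 24 + 2·22 = 68
24(ω_s−ω_c) = −68(ω_r−ω_c),  ω_s=0, ω_c=1
ω_r = 1 − (24/68)(0−1) = 23/17
ω_r/ω_c = 23/17

23/17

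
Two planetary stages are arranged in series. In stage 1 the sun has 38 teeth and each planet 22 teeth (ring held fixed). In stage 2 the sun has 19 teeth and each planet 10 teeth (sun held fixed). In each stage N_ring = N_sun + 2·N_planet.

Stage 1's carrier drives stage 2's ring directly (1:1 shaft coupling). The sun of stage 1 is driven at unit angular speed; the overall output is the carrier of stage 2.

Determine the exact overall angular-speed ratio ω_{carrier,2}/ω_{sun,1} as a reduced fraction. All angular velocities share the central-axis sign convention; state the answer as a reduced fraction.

247/1160

Stage 1: N_ring = 38 + 2·22 = 82
Stage 1: 38(ω_s−ω_c) = −82(ω_r−ω_c),  ω_r=0, ω_s=1
Stage 1: 38(1−ω_c) = −82(0−ω_c)  ⇒  120ω_c = 38  ⇒  ω_c = 19/60
  ⇒ ω_c¹/ω_s¹ = 19/60
Stage 2: N_ring = 19 + 2·10 = 39
Stage 2: 19(ω_s−ω_c) = −39(ω_r−ω_c),  ω_s=0, ω_r=1
Stage 2: 19(0−ω_c) = −39(1−ω_c)  ⇒  58ω_c = 39  ⇒  ω_c = 39/58
  ⇒ ω_c²/ω_r² = 39/58
Coupling ω_r² = ω_c¹ ⇒ overall = 19/60 × 39/58 = 247/1160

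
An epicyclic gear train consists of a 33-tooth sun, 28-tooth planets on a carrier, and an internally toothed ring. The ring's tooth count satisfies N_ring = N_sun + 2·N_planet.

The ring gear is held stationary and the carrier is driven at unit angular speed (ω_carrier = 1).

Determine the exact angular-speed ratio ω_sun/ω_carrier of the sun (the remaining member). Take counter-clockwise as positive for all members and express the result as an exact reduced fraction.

N_ring = 33 + 2·28 = 89
33(ω_s−ω_c) = −89(ω_r−ω_c),  ω_r=0, ω_c=1
ω_s = 1 − (89/33)(0−1) = 122/33
ω_s/ω_c = 122/33

122/33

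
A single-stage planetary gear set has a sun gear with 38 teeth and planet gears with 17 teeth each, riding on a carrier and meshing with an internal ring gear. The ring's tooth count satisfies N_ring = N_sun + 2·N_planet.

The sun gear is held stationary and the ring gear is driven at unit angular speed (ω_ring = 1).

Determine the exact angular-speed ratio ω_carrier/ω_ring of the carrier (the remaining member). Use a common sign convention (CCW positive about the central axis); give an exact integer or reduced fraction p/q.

N_ring = 38 + 2·17 = 72
38(ω_s−ω_c) = −72(ω_r−ω_c),  ω_s=0, ω_r=1
38(0−ω_c) = −72(1−ω_c)  ⇒  110ω_c = 72  ⇒  ω_c = 36/55
ω_c/ω_r = 36/55

36/55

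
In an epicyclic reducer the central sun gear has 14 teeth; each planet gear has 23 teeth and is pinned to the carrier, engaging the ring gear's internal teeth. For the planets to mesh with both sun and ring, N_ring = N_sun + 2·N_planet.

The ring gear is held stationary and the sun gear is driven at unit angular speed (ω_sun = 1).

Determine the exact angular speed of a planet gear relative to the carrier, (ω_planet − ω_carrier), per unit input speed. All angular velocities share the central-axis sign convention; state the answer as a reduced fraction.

N_ring = 14 + 2·23 = 60
14(ω_s−ω_c) = −60(ω_r−ω_c),  ω_r=0, ω_s=1
14(1−ω_c) = −60(0−ω_c)  ⇒  74ω_c = 14  ⇒  ω_c = 7/37
sun–planet: 14·(1−7/37) = −23·(ω_p−ω_c)  ⇒  ω_p−ω_c = −(14/23)·(30/37) = -420/851

-420/851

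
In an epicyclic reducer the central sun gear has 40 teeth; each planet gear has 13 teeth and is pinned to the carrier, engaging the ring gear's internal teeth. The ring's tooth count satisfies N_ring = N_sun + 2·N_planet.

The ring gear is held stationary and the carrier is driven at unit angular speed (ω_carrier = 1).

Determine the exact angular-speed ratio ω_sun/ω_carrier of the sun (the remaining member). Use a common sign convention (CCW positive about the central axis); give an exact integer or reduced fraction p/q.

53/20

N_ring = 40 + 2·13 = 66
40(ω_s−ω_c) = −66(ω_r−ω_c),  ω_r=0, ω_c=1
ω_s = 1 − (66/40)(0−1) = 53/20
ω_s/ω_c = 53/20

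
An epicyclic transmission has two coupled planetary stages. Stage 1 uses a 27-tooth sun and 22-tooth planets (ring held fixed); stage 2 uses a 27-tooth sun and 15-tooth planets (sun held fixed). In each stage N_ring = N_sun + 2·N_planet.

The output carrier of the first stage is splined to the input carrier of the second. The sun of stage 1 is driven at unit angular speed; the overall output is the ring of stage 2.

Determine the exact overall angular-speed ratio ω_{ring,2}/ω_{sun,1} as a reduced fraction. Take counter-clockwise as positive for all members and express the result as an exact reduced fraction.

54/133

Stage 1: N_ring = 27 + 2·22 = 71
Stage 1: 27(ω_s−ω_c) = −71(ω_r−ω_c),  ω_r=0, ω_s=1
Stage 1: 27(1−ω_c) = −71(0−ω_c)  ⇒  98ω_c = 27  ⇒  ω_c = 27/98
  ⇒ ω_c¹/ω_s¹ = 27/98
Stage 2: N_ring = 27 + 2·15 = 57
Stage 2: 27(ω_s−ω_c) = −57(ω_r−ω_c),  ω_s=0, ω_c=1
Stage 2: ω_r = 1 − (27/57)(0−1) = 28/19
  ⇒ ω_r²/ω_c² = 28/19
Coupling ω_c² = ω_c¹ ⇒ overall = 27/98 × 28/19 = 54/133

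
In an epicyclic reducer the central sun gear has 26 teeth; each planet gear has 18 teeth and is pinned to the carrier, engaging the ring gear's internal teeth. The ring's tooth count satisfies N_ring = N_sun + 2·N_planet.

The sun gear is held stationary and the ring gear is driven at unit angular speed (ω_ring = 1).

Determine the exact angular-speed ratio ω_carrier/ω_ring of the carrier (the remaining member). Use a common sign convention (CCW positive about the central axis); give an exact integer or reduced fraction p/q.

N_ring = 26 + 2·18 = 62
26(ω_s−ω_c) = −62(ω_r−ω_c),  ω_s=0, ω_r=1
26(0−ω_c) = −62(1−ω_c)  ⇒  88ω_c = 62  ⇒  ω_c = 31/44
ω_c/ω_r = 31/44

31/44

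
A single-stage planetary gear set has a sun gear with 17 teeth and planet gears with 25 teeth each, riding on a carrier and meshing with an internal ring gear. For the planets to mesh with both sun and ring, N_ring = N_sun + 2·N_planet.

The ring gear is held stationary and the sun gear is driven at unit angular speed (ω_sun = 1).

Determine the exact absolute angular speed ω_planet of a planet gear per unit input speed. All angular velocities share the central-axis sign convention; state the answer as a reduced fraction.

-17/50

N_ring = 17 + 2·25 = 67
17(ω_s−ω_c) = −67(ω_r−ω_c),  ω_r=0, ω_s=1
17(1−ω_c) = −67(0−ω_c)  ⇒  84ω_c = 17  ⇒  ω_c = 17/84
sun–planet: 17·(1−17/84) = −25·(ω_p−ω_c)  ⇒  ω_p−ω_c = −(17/25)·(67/84) = -1139/2100
ω_p = 17/84 − 1139/2100 = -17/50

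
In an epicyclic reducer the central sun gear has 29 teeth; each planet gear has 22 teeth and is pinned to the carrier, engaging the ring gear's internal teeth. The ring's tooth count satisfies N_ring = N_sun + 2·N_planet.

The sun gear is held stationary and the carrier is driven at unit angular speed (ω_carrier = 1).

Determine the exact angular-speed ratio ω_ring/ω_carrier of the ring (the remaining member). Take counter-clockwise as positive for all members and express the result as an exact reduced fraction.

N_ring = 29 + 2·22 = 73
29(ω_s−ω_c) = −73(ω_r−ω_c),  ω_s=0, ω_c=1
ω_r = 1 − (29/73)(0−1) = 102/73
ω_r/ω_c = 102/73

102/73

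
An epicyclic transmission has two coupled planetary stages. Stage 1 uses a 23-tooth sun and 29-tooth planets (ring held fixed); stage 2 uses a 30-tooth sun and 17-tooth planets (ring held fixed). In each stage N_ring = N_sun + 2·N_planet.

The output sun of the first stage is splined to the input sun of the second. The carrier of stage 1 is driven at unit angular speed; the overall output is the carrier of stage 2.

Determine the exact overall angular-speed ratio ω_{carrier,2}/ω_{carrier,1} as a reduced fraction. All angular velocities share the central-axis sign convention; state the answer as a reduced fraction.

Stage 1: N_ring = 23 + 2·29 = 81
Stage 1: 23(ω_s−ω_c) = −81(ω_r−ω_c),  ω_r=0, ω_c=1
Stage 1: ω_s = 1 − (81/23)(0−1) = 104/23
  ⇒ ω_s¹/ω_c¹ = 104/23
Stage 2: N_ring = 30 + 2·17 = 64
Stage 2: 30(ω_s−ω_c) = −64(ω_r−ω_c),  ω_r=0, ω_s=1
Stage 2: 30(1−ω_c) = −64(0−ω_c)  ⇒  94ω_c = 30  ⇒  ω_c = 15/47
  ⇒ ω_c²/ω_s² = 15/47
Coupling ω_s² = ω_s¹ ⇒ overall = 104/23 × 15/47 = 1560/1081

1560/1081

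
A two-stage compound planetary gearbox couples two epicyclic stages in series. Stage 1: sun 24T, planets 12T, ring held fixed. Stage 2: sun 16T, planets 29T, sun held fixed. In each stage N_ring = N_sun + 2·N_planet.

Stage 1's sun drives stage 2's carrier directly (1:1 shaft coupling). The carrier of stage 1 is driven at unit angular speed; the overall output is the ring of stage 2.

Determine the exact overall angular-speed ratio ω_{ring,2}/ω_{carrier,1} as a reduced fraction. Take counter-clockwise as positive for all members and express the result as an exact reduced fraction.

135/37

Stage 1: N_ring = 24 + 2·12 = 48
Stage 1: 24(ω_s−ω_c) = −48(ω_r−ω_c),  ω_r=0, ω_c=1
Stage 1: ω_s = 1 − (48/24)(0−1) = 3
  ⇒ ω_s¹/ω_c¹ = 3
Stage 2: N_ring = 16 + 2·29 = 74
Stage 2: 16(ω_s−ω_c) = −74(ω_r−ω_c),  ω_s=0, ω_c=1
Stage 2: ω_r = 1 − (16/74)(0−1) = 45/37
  ⇒ ω_r²/ω_c² = 45/37
Coupling ω_c² = ω_s¹ ⇒ overall = 3 × 45/37 = 135/37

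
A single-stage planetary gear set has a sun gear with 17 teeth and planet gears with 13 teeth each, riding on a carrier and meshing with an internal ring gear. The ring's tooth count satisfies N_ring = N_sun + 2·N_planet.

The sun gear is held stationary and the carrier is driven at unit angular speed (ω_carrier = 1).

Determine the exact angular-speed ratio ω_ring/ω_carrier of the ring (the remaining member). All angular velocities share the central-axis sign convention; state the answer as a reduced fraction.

60/43

N_ring = 17 + 2·13 = 43
17(ω_s−ω_c) = −43(ω_r−ω_c),  ω_s=0, ω_c=1
ω_r = 1 − (17/43)(0−1) = 60/43
ω_r/ω_c = 60/43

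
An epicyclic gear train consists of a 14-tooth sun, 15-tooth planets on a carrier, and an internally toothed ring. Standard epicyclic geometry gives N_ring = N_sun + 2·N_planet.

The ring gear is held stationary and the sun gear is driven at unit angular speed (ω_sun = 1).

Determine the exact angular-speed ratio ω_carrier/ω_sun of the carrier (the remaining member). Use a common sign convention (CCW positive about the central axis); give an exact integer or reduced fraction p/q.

7/29

N_ring = 14 + 2·15 = 44
14(ω_s−ω_c) = −44(ω_r−ω_c),  ω_r=0, ω_s=1
14(1−ω_c) = −44(0−ω_c)  ⇒  58ω_c = 14  ⇒  ω_c = 7/29
ω_c/ω_s = 7/29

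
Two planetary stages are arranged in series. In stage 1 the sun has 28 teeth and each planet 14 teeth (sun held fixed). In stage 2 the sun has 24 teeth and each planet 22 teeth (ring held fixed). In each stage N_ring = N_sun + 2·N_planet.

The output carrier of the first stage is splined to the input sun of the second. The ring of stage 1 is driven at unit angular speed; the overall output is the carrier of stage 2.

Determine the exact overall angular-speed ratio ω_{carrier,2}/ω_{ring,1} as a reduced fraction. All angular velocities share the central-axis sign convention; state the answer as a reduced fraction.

Stage 1: N_ring = 28 + 2·14 = 56
Stage 1: 28(ω_s−ω_c) = −56(ω_r−ω_c),  ω_s=0, ω_r=1
Stage 1: 28(0−ω_c) = −56(1−ω_c)  ⇒  84ω_c = 56  ⇒  ω_c = 2/3
  ⇒ ω_c¹/ω_r¹ = 2/3
Stage 2: N_ring = 24 + 2·22 = 68
Stage 2: 24(ω_s−ω_c) = −68(ω_r−ω_c),  ω_r=0, ω_s=1
Stage 2: 24(1−ω_c) = −68(0−ω_c)  ⇒  92ω_c = 24  ⇒  ω_c = 6/23
  ⇒ ω_c²/ω_s² = 6/23
Coupling ω_s² = ω_c¹ ⇒ overall = 2/3 × 6/23 = 4/23

4/23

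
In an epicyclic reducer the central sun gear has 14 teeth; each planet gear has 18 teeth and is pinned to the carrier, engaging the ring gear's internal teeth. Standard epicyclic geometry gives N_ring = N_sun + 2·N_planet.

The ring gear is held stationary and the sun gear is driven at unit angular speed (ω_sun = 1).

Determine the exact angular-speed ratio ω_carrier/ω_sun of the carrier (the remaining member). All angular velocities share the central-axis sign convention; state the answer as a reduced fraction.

7/32

N_ring = 14 + 2·18 = 50
14(ω_s−ω_c) = −50(ω_r−ω_c),  ω_r=0, ω_s=1
14(1−ω_c) = −50(0−ω_c)  ⇒  64ω_c = 14  ⇒  ω_c = 7/32
ω_c/ω_s = 7/32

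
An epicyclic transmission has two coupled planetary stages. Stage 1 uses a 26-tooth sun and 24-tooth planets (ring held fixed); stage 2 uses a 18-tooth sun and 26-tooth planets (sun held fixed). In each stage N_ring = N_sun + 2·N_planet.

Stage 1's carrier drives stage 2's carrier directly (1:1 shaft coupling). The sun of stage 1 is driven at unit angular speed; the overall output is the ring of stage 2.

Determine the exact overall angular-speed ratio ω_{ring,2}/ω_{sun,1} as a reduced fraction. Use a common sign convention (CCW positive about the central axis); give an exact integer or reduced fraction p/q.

286/875

Stage 1: N_ring = 26 + 2·24 = 74
Stage 1: 26(ω_s−ω_c) = −74(ω_r−ω_c),  ω_r=0, ω_s=1
Stage 1: 26(1−ω_c) = −74(0−ω_c)  ⇒  100ω_c = 26  ⇒  ω_c = 13/50
  ⇒ ω_c¹/ω_s¹ = 13/50
Stage 2: N_ring = 18 + 2·26 = 70
Stage 2: 18(ω_s−ω_c) = −70(ω_r−ω_c),  ω_s=0, ω_c=1
Stage 2: ω_r = 1 − (18/70)(0−1) = 44/35
  ⇒ ω_r²/ω_c² = 44/35
Coupling ω_c² = ω_c¹ ⇒ overall = 13/50 × 44/35 = 286/875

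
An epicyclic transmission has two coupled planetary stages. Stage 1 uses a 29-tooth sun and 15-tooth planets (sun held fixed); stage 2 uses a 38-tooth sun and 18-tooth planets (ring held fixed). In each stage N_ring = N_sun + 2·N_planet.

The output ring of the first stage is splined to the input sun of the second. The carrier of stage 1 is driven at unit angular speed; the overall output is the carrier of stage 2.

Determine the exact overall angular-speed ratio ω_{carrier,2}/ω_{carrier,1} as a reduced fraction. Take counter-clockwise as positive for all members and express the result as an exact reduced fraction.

209/413

Stage 1: N_ring = 29 + 2·15 = 59
Stage 1: 29(ω_s−ω_c) = −59(ω_r−ω_c),  ω_s=0, ω_c=1
Stage 1: ω_r = 1 − (29/59)(0−1) = 88/59
  ⇒ ω_r¹/ω_c¹ = 88/59
Stage 2: N_ring = 38 + 2·18 = 74
Stage 2: 38(ω_s−ω_c) = −74(ω_r−ω_c),  ω_r=0, ω_s=1
Stage 2: 38(1−ω_c) = −74(0−ω_c)  ⇒  112ω_c = 38  ⇒  ω_c = 19/56
  ⇒ ω_c²/ω_s² = 19/56
Coupling ω_s² = ω_r¹ ⇒ overall = 88/59 × 19/56 = 209/413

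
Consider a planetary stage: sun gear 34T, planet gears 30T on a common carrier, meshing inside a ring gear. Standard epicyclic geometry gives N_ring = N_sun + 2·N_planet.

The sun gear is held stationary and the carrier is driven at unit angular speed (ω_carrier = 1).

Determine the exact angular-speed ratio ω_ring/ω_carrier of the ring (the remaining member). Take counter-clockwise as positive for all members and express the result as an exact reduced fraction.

N_ring = 34 + 2·30 = 94
34(ω_s−ω_c) = −94(ω_r−ω_c),  ω_s=0, ω_c=1
ω_r = 1 − (34/94)(0−1) = 64/47
ω_r/ω_c = 64/47

64/47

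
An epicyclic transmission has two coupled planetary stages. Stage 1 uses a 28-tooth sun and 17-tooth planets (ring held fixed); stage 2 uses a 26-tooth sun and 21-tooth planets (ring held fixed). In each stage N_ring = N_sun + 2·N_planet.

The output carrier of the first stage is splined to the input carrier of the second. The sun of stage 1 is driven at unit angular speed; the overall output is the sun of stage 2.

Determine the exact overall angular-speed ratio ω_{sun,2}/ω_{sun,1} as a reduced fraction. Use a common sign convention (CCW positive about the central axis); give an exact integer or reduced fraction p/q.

Stage 1: N_ring = 28 + 2·17 = 62
Stage 1: 28(ω_s−ω_c) = −62(ω_r−ω_c),  ω_r=0, ω_s=1
Stage 1: 28(1−ω_c) = −62(0−ω_c)  ⇒  90ω_c = 28  ⇒  ω_c = 14/45
  ⇒ ω_c¹/ω_s¹ = 14/45
Stage 2: N_ring = 26 + 2·21 = 68
Stage 2: 26(ω_s−ω_c) = −68(ω_r−ω_c),  ω_r=0, ω_c=1
Stage 2: ω_s = 1 − (68/26)(0−1) = 47/13
  ⇒ ω_s²/ω_c² = 47/13
Coupling ω_c² = ω_c¹ ⇒ overall = 14/45 × 47/13 = 658/585

658/585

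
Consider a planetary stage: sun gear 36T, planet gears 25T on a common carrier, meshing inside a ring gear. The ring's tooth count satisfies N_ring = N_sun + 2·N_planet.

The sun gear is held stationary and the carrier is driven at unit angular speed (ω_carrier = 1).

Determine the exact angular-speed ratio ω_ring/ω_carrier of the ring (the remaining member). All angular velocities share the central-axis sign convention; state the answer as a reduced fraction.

61/43

N_ring = 36 + 2·25 = 86
36(ω_s−ω_c) = −86(ω_r−ω_c),  ω_s=0, ω_c=1
ω_r = 1 − (36/86)(0−1) = 61/43
ω_r/ω_c = 61/43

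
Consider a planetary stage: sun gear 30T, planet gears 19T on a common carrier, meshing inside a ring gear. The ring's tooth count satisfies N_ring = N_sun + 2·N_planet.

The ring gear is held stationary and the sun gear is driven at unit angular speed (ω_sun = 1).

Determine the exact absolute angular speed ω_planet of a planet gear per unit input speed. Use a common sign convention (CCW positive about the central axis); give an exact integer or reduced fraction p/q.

-15/19

N_ring = 30 + 2·19 = 68
30(ω_s−ω_c) = −68(ω_r−ω_c),  ω_r=0, ω_s=1
30(1−ω_c) = −68(0−ω_c)  ⇒  98ω_c = 30  ⇒  ω_c = 15/49
sun–planet: 30·(1−15/49) = −19·(ω_p−ω_c)  ⇒  ω_p−ω_c = −(30/19)·(34/49) = -1020/931
ω_p = 15/49 − 1020/931 = -15/19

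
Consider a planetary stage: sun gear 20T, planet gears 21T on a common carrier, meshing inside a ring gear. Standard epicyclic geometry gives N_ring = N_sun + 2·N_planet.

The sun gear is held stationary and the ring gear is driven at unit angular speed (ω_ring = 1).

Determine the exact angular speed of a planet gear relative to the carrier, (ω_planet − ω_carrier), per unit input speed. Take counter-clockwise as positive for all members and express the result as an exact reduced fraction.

620/861

N_ring = 20 + 2·21 = 62
20(ω_s−ω_c) = −62(ω_r−ω_c),  ω_s=0, ω_r=1
20(0−ω_c) = −62(1−ω_c)  ⇒  82ω_c = 62  ⇒  ω_c = 31/41
sun–planet: 20·(0−31/41) = −21·(ω_p−ω_c)  ⇒  ω_p−ω_c = −(20/21)·(-31/41) = 620/861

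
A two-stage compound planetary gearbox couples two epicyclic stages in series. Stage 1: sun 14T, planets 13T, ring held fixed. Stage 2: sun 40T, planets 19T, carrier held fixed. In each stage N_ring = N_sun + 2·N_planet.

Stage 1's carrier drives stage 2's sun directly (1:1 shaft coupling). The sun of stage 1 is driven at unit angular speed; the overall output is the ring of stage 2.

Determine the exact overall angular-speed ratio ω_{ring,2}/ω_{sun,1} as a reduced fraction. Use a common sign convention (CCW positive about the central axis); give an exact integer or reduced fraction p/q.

-140/1053

Stage 1: N_ring = 14 + 2·13 = 40
Stage 1: 14(ω_s−ω_c) = −40(ω_r−ω_c),  ω_r=0, ω_s=1
Stage 1: 14(1−ω_c) = −40(0−ω_c)  ⇒  54ω_c = 14  ⇒  ω_c = 7/27
  ⇒ ω_c¹/ω_s¹ = 7/27
Stage 2: N_ring = 40 + 2·19 = 78
Stage 2: 40(ω_s−ω_c) = −78(ω_r−ω_c),  ω_c=0, ω_s=1
Stage 2: ω_r = 0 − (40/78)(1−0) = -20/39
  ⇒ ω_r²/ω_s² = -20/39
Coupling ω_s² = ω_c¹ ⇒ overall = 7/27 × -20/39 = -140/1053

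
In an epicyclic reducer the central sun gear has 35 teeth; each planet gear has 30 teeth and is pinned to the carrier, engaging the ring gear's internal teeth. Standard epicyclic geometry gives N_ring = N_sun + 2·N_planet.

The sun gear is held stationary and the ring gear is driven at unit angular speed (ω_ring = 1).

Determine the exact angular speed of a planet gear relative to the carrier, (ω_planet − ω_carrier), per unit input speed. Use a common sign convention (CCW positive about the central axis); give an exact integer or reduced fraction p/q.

133/156

N_ring = 35 + 2·30 = 95
35(ω_s−ω_c) = −95(ω_r−ω_c),  ω_s=0, ω_r=1
35(0−ω_c) = −95(1−ω_c)  ⇒  130ω_c = 95  ⇒  ω_c = 19/26
sun–planet: 35·(0−19/26) = −30·(ω_p−ω_c)  ⇒  ω_p−ω_c = −(35/30)·(-19/26) = 133/156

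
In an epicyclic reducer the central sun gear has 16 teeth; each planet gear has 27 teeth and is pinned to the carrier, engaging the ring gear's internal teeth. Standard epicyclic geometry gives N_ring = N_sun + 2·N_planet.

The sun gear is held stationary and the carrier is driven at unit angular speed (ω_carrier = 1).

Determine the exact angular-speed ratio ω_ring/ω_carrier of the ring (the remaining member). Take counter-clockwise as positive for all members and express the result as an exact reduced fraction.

N_ring = 16 + 2·27 = 70
16(ω_s−ω_c) = −70(ω_r−ω_c),  ω_s=0, ω_c=1
ω_r = 1 − (16/70)(0−1) = 43/35
ω_r/ω_c = 43/35

43/35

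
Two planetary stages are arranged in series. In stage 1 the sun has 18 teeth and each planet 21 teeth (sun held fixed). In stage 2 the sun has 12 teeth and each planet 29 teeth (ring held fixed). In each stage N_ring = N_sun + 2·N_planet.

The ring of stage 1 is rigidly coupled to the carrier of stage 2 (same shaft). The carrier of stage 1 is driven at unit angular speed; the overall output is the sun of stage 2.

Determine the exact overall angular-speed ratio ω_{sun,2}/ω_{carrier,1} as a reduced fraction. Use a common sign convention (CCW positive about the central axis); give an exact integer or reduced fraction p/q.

533/60

Stage 1: N_ring = 18 + 2·21 = 60
Stage 1: 18(ω_s−ω_c) = −60(ω_r−ω_c),  ω_s=0, ω_c=1
Stage 1: ω_r = 1 − (18/60)(0−1) = 13/10
  ⇒ ω_r¹/ω_c¹ = 13/10
Stage 2: N_ring = 12 + 2·29 = 70
Stage 2: 12(ω_s−ω_c) = −70(ω_r−ω_c),  ω_r=0, ω_c=1
Stage 2: ω_s = 1 − (70/12)(0−1) = 41/6
  ⇒ ω_s²/ω_c² = 41/6
Coupling ω_c² = ω_r¹ ⇒ overall = 13/10 × 41/6 = 533/60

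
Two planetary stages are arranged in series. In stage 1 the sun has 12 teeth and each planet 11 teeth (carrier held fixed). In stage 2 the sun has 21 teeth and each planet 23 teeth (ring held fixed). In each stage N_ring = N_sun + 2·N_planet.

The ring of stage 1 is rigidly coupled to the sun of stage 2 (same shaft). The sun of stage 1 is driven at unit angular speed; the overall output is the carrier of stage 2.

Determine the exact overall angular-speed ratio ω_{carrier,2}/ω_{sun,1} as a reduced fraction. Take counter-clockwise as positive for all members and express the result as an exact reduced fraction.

Stage 1: N_ring = 12 + 2·11 = 34
Stage 1: 12(ω_s−ω_c) = −34(ω_r−ω_c),  ω_c=0, ω_s=1
Stage 1: ω_r = 0 − (12/34)(1−0) = -6/17
  ⇒ ω_r¹/ω_s¹ = -6/17
Stage 2: N_ring = 21 + 2·23 = 67
Stage 2: 21(ω_s−ω_c) = −67(ω_r−ω_c),  ω_r=0, ω_s=1
Stage 2: 21(1−ω_c) = −67(0−ω_c)  ⇒  88ω_c = 21  ⇒  ω_c = 21/88
  ⇒ ω_c²/ω_s² = 21/88
Coupling ω_s² = ω_r¹ ⇒ overall = -6/17 × 21/88 = -63/748

-63/748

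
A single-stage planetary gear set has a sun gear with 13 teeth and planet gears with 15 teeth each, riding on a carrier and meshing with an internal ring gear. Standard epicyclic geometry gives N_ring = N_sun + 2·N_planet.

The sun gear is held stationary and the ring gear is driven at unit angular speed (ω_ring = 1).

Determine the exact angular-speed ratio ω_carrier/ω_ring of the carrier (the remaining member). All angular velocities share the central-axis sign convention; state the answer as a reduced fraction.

43/56

N_ring = 13 + 2·15 = 43
13(ω_s−ω_c) = −43(ω_r−ω_c),  ω_s=0, ω_r=1
13(0−ω_c) = −43(1−ω_c)  ⇒  56ω_c = 43  ⇒  ω_c = 43/56
ω_c/ω_r = 43/56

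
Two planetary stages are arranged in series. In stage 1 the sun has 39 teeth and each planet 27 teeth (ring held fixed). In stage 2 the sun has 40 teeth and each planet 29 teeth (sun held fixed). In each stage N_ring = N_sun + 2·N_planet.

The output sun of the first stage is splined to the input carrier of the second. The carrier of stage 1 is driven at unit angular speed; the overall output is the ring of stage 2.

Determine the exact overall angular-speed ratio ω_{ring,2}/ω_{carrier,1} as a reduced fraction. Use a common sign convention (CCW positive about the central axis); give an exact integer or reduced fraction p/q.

3036/637

Stage 1: N_ring = 39 + 2·27 = 93
Stage 1: 39(ω_s−ω_c) = −93(ω_r−ω_c),  ω_r=0, ω_c=1
Stage 1: ω_s = 1 − (93/39)(0−1) = 44/13
  ⇒ ω_s¹/ω_c¹ = 44/13
Stage 2: N_ring = 40 + 2·29 = 98
Stage 2: 40(ω_s−ω_c) = −98(ω_r−ω_c),  ω_s=0, ω_c=1
Stage 2: ω_r = 1 − (40/98)(0−1) = 69/49
  ⇒ ω_r²/ω_c² = 69/49
Coupling ω_c² = ω_s¹ ⇒ overall = 44/13 × 69/49 = 3036/637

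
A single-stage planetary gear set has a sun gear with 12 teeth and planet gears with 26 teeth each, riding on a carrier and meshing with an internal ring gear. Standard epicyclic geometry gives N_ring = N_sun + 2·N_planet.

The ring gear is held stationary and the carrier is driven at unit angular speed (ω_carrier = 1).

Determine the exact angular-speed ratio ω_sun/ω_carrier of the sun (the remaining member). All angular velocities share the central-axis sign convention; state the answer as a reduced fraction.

19/3

N_ring = 12 + 2·26 = 64
12(ω_s−ω_c) = −64(ω_r−ω_c),  ω_r=0, ω_c=1
ω_s = 1 − (64/12)(0−1) = 19/3
ω_s/ω_c = 19/3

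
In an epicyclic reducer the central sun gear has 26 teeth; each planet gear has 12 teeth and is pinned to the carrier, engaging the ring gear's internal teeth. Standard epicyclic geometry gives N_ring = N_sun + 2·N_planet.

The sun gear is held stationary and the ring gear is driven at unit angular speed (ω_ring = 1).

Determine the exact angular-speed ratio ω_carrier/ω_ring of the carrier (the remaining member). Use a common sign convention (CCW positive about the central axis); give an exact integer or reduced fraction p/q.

N_ring = 26 + 2·12 = 50
26(ω_s−ω_c) = −50(ω_r−ω_c),  ω_s=0, ω_r=1
26(0−ω_c) = −50(1−ω_c)  ⇒  76ω_c = 50  ⇒  ω_c = 25/38
ω_c/ω_r = 25/38

25/38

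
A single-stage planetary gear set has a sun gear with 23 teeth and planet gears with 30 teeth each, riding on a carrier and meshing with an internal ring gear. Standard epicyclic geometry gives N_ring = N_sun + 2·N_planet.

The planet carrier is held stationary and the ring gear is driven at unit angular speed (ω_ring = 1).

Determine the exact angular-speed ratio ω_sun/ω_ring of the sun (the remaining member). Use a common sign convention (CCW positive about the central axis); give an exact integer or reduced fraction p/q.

-83/23

N_ring = 23 + 2·30 = 83
23(ω_s−ω_c) = −83(ω_r−ω_c),  ω_c=0, ω_r=1
ω_s = 0 − (83/23)(1−0) = -83/23
ω_s/ω_r = -83/23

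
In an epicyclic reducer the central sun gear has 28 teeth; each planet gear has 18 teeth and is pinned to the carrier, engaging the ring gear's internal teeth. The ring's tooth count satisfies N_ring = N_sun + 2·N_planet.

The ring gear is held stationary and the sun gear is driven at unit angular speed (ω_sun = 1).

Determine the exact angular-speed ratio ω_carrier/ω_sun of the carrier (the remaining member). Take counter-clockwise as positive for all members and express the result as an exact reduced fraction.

7/23

N_ring = 28 + 2·18 = 64
28(ω_s−ω_c) = −64(ω_r−ω_c),  ω_r=0, ω_s=1
28(1−ω_c) = −64(0−ω_c)  ⇒  92ω_c = 28  ⇒  ω_c = 7/23
ω_c/ω_s = 7/23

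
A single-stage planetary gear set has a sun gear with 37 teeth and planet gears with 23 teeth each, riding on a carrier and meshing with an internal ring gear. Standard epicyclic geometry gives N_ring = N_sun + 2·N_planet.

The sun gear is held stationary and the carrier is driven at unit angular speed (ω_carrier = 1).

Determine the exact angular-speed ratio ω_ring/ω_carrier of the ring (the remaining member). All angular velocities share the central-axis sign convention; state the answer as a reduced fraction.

120/83

N_ring = 37 + 2·23 = 83
37(ω_s−ω_c) = −83(ω_r−ω_c),  ω_s=0, ω_c=1
ω_r = 1 − (37/83)(0−1) = 120/83
ω_r/ω_c = 120/83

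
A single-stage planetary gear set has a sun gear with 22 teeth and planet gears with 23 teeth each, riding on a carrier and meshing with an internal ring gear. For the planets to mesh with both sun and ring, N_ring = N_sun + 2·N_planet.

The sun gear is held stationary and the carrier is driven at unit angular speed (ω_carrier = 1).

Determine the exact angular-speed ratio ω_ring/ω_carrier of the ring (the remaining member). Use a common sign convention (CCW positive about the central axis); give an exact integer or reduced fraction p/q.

45/34

N_ring = 22 + 2·23 = 68
22(ω_s−ω_c) = −68(ω_r−ω_c),  ω_s=0, ω_c=1
ω_r = 1 − (22/68)(0−1) = 45/34
ω_r/ω_c = 45/34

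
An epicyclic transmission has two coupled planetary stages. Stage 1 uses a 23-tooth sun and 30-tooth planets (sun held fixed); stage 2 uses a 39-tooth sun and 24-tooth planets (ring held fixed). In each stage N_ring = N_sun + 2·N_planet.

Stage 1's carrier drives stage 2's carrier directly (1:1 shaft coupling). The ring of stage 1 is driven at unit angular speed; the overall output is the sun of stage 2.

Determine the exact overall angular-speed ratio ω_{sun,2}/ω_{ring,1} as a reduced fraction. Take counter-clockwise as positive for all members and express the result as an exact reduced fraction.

1743/689

Stage 1: N_ring = 23 + 2·30 = 83
Stage 1: 23(ω_s−ω_c) = −83(ω_r−ω_c),  ω_s=0, ω_r=1
Stage 1: 23(0−ω_c) = −83(1−ω_c)  ⇒  106ω_c = 83  ⇒  ω_c = 83/106
  ⇒ ω_c¹/ω_r¹ = 83/106
Stage 2: N_ring = 39 + 2·24 = 87
Stage 2: 39(ω_s−ω_c) = −87(ω_r−ω_c),  ω_r=0, ω_c=1
Stage 2: ω_s = 1 − (87/39)(0−1) = 42/13
  ⇒ ω_s²/ω_c² = 42/13
Coupling ω_c² = ω_c¹ ⇒ overall = 83/106 × 42/13 = 1743/689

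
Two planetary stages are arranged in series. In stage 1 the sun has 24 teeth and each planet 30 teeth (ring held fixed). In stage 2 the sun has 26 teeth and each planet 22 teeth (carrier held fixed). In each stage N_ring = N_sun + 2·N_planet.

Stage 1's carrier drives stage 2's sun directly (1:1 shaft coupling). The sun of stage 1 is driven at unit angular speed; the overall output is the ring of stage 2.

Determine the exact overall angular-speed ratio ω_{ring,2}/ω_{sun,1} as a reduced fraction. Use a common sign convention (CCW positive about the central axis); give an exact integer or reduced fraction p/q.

Stage 1: N_ring = 24 + 2·30 = 84
Stage 1: 24(ω_s−ω_c) = −84(ω_r−ω_c),  ω_r=0, ω_s=1
Stage 1: 24(1−ω_c) = −84(0−ω_c)  ⇒  108ω_c = 24  ⇒  ω_c = 2/9
  ⇒ ω_c¹/ω_s¹ = 2/9
Stage 2: N_ring = 26 + 2·22 = 70
Stage 2: 26(ω_s−ω_c) = −70(ω_r−ω_c),  ω_c=0, ω_s=1
Stage 2: ω_r = 0 − (26/70)(1−0) = -13/35
  ⇒ ω_r²/ω_s² = -13/35
Coupling ω_s² = ω_c¹ ⇒ overall = 2/9 × -13/35 = -26/315

-26/315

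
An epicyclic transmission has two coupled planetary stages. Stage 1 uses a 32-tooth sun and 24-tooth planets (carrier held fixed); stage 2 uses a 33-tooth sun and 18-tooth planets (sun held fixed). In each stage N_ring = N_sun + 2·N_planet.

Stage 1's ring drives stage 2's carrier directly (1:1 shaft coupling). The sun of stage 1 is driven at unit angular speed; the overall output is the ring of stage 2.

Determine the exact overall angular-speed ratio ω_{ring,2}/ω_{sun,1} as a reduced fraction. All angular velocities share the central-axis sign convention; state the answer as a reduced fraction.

-68/115

Stage 1: N_ring = 32 + 2·24 = 80
Stage 1: 32(ω_s−ω_c) = −80(ω_r−ω_c),  ω_c=0, ω_s=1
Stage 1: ω_r = 0 − (32/80)(1−0) = -2/5
  ⇒ ω_r¹/ω_s¹ = -2/5
Stage 2: N_ring = 33 + 2·18 = 69
Stage 2: 33(ω_s−ω_c) = −69(ω_r−ω_c),  ω_s=0, ω_c=1
Stage 2: ω_r = 1 − (33/69)(0−1) = 34/23
  ⇒ ω_r²/ω_c² = 34/23
Coupling ω_c² = ω_r¹ ⇒ overall = -2/5 × 34/23 = -68/115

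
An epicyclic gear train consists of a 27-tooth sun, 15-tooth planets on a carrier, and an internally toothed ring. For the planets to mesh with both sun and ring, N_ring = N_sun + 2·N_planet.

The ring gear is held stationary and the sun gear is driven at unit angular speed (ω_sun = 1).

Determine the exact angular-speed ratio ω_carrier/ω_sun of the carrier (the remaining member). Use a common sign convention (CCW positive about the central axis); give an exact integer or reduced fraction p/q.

9/28

N_ring = 27 + 2·15 = 57
27(ω_s−ω_c) = −57(ω_r−ω_c),  ω_r=0, ω_s=1
27(1−ω_c) = −57(0−ω_c)  ⇒  84ω_c = 27  ⇒  ω_c = 9/28
ω_c/ω_s = 9/28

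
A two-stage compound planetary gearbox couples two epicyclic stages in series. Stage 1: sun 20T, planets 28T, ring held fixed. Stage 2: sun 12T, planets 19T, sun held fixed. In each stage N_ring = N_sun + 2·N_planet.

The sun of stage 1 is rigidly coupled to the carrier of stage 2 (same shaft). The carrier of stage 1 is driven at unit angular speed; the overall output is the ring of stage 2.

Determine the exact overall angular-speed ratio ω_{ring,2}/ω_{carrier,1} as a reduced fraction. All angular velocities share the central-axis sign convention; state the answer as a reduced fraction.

Stage 1: N_ring = 20 + 2·28 = 76
Stage 1: 20(ω_s−ω_c) = −76(ω_r−ω_c),  ω_r=0, ω_c=1
Stage 1: ω_s = 1 − (76/20)(0−1) = 24/5
  ⇒ ω_s¹/ω_c¹ = 24/5
Stage 2: N_ring = 12 + 2·19 = 50
Stage 2: 12(ω_s−ω_c) = −50(ω_r−ω_c),  ω_s=0, ω_c=1
Stage 2: ω_r = 1 − (12/50)(0−1) = 31/25
  ⇒ ω_r²/ω_c² = 31/25
Coupling ω_c² = ω_s¹ ⇒ overall = 24/5 × 31/25 = 744/125

744/125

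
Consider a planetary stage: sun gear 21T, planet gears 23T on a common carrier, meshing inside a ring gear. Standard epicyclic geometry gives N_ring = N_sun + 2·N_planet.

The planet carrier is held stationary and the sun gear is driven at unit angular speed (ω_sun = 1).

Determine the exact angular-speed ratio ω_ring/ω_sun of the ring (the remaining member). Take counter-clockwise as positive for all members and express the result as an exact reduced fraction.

N_ring = 21 + 2·23 = 67
21(ω_s−ω_c) = −67(ω_r−ω_c),  ω_c=0, ω_s=1
ω_r = 0 − (21/67)(1−0) = -21/67
ω_r/ω_s = -21/67

-21/67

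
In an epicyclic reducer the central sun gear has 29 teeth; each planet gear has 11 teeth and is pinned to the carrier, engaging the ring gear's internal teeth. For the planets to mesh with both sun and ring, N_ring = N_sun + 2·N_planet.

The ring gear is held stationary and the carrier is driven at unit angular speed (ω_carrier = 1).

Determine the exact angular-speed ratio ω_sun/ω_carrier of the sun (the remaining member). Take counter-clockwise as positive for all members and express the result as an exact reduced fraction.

80/29

N_ring = 29 + 2·11 = 51
29(ω_s−ω_c) = −51(ω_r−ω_c),  ω_r=0, ω_c=1
ω_s = 1 − (51/29)(0−1) = 80/29
ω_s/ω_c = 80/29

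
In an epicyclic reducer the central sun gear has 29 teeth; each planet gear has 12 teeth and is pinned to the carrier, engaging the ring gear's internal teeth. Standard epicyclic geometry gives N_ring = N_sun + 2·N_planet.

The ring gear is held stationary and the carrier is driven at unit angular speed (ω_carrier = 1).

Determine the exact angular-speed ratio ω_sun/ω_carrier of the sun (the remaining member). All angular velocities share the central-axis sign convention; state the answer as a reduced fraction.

N_ring = 29 + 2·12 = 53
29(ω_s−ω_c) = −53(ω_r−ω_c),  ω_r=0, ω_c=1
ω_s = 1 − (53/29)(0−1) = 82/29
ω_s/ω_c = 82/29

82/29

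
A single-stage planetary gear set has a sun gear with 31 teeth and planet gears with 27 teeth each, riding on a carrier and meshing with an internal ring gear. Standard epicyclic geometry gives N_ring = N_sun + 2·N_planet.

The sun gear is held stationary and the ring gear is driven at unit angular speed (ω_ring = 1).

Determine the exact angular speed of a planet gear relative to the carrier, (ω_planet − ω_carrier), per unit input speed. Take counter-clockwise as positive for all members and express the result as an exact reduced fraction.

N_ring = 31 + 2·27 = 85
31(ω_s−ω_c) = −85(ω_r−ω_c),  ω_s=0, ω_r=1
31(0−ω_c) = −85(1−ω_c)  ⇒  116ω_c = 85  ⇒  ω_c = 85/116
sun–planet: 31·(0−85/116) = −27·(ω_p−ω_c)  ⇒  ω_p−ω_c = −(31/27)·(-85/116) = 2635/3132

2635/3132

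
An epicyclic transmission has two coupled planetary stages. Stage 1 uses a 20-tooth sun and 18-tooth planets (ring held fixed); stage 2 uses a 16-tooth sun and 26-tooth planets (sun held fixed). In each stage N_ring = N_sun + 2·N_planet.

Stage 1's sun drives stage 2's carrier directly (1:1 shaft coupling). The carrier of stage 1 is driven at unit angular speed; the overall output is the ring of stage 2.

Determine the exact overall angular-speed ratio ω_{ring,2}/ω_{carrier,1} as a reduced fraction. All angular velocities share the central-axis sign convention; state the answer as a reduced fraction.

Stage 1: N_ring = 20 + 2·18 = 56
Stage 1: 20(ω_s−ω_c) = −56(ω_r−ω_c),  ω_r=0, ω_c=1
Stage 1: ω_s = 1 − (56/20)(0−1) = 19/5
  ⇒ ω_s¹/ω_c¹ = 19/5
Stage 2: N_ring = 16 + 2·26 = 68
Stage 2: 16(ω_s−ω_c) = −68(ω_r−ω_c),  ω_s=0, ω_c=1
Stage 2: ω_r = 1 − (16/68)(0−1) = 21/17
  ⇒ ω_r²/ω_c² = 21/17
Coupling ω_c² = ω_s¹ ⇒ overall = 19/5 × 21/17 = 399/85

399/85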